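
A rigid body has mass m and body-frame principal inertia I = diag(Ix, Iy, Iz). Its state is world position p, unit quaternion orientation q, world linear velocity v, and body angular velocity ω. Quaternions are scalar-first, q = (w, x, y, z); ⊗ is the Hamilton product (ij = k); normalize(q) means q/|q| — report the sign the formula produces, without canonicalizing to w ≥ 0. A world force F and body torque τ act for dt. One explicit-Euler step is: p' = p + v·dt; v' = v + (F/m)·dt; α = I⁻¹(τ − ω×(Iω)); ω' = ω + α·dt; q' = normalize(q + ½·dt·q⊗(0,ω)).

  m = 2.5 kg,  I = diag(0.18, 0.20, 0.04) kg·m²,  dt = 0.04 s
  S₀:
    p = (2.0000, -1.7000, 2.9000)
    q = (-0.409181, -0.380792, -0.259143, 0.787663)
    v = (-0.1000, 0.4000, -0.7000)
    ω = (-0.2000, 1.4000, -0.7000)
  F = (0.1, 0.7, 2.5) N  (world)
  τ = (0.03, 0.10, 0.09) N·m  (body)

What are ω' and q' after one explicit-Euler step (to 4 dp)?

ω' = (-0.2282, 1.4161, -0.6044)
q' = (-0.3922, -0.3974, -0.2789, 0.7813)

(τ − ω×Iω)/I = (-0.7044, 0.4020, 2.3900)
ω + α·dt = (-0.2282, 1.4161, -0.6044)
Hamilton product q⊗(0,ω) = (0.8380059, -0.8394919, -0.9969404, -0.2985107)
q + ½dt·q⊗(0,ω), renormalized = (-0.3922, -0.3974, -0.2789, 0.7813)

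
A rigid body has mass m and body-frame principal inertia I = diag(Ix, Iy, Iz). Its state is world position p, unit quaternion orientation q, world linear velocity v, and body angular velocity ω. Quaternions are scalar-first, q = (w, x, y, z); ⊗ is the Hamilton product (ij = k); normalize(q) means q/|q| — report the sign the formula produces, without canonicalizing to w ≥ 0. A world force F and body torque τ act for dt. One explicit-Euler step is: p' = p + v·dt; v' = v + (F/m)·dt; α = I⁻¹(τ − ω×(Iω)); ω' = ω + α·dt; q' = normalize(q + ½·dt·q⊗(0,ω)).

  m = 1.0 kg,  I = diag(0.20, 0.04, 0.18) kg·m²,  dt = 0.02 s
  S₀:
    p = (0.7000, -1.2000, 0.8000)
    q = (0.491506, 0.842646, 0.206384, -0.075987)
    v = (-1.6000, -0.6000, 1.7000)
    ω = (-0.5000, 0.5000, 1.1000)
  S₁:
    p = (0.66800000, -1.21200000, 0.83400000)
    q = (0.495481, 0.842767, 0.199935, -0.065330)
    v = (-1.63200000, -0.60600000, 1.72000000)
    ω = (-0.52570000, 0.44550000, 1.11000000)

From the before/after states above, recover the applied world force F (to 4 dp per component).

F = (-1.6000, -0.3000, 1.0000)

Δv = v₁−v₀ = (-0.03200000, -0.00600000, 0.02000000)
m·(v₁−v₀)/dt = (-1.6000, -0.3000, 1.0000)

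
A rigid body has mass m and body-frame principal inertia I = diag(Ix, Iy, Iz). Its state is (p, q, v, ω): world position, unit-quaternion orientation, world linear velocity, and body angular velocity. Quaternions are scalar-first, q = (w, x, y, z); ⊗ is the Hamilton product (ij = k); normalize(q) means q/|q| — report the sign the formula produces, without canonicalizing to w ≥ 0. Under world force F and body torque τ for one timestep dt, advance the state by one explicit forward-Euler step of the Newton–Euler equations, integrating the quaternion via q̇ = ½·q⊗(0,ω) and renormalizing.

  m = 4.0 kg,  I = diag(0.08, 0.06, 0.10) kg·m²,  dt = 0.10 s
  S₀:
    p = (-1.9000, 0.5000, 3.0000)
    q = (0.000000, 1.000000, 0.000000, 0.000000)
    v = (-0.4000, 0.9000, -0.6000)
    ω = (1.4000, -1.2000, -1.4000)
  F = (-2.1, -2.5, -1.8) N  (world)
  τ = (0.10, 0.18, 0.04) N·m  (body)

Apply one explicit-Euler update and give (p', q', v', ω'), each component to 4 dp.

linear accel F/m = (-0.5250, -0.6250, -0.4500)
new position p' = (-1.9400, 0.5900, 2.9400)
new velocity v' = (-0.4525, 0.8375, -0.6450)
angular accel α = (0.4100, 2.3467, 0.0640)
ω + α·dt = (1.4410, -0.9653, -1.3936)
2q̇ = q⊗(0,ω) = (-1.4000000, 0.0000000, 1.4000000, -1.2000000)
q' = normalize(q + ½dt·q⊗(0,ω)) = (-0.0695, 0.9934, 0.0695, -0.0596)

p' = (-1.9400, 0.5900, 2.9400)
q' = (-0.0695, 0.9934, 0.0695, -0.0596)
v' = (-0.4525, 0.8375, -0.6450)
ω' = (1.4410, -0.9653, -1.3936)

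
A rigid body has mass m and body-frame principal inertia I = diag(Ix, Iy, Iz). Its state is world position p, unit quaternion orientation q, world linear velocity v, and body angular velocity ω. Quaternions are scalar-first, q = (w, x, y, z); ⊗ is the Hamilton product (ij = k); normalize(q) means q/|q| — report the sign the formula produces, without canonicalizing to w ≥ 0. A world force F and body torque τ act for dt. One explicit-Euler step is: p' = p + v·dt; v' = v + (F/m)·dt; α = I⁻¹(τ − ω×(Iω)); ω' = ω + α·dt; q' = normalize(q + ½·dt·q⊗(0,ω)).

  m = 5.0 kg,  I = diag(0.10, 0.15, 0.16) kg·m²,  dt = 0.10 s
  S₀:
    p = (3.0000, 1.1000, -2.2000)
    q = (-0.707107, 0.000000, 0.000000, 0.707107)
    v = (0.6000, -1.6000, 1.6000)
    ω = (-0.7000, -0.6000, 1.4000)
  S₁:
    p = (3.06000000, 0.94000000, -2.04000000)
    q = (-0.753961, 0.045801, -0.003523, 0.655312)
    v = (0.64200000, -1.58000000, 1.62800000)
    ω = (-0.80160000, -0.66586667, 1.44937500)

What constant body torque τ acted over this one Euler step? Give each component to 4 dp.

ω₁ − ω₀ = (-0.10160000, -0.06586667, 0.04937500)
ω₀×(Iω₀) = (-0.0084, 0.0588, 0.0210)
τ = I·(Δω/dt) + ω₀×(Iω₀) = (-0.1100, -0.0400, 0.1000)

τ = (-0.1100, -0.0400, 0.1000)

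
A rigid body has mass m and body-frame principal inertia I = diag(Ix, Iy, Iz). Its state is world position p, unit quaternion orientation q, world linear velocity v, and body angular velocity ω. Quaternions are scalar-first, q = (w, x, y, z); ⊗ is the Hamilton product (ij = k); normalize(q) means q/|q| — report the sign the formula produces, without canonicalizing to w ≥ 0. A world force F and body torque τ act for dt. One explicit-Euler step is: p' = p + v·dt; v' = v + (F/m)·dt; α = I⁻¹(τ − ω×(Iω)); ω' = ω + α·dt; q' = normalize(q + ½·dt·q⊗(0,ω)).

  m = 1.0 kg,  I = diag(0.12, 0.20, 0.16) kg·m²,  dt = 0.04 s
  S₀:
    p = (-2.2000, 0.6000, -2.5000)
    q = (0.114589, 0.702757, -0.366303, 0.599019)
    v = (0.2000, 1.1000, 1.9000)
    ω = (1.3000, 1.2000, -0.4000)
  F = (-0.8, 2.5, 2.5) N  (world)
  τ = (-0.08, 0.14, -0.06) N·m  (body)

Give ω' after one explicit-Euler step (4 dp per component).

angular accel α = (-0.8267, 0.5960, -1.1550)
ω + α·dt = (1.2669, 1.2238, -0.4462)

ω' = (1.2669, 1.2238, -0.4462)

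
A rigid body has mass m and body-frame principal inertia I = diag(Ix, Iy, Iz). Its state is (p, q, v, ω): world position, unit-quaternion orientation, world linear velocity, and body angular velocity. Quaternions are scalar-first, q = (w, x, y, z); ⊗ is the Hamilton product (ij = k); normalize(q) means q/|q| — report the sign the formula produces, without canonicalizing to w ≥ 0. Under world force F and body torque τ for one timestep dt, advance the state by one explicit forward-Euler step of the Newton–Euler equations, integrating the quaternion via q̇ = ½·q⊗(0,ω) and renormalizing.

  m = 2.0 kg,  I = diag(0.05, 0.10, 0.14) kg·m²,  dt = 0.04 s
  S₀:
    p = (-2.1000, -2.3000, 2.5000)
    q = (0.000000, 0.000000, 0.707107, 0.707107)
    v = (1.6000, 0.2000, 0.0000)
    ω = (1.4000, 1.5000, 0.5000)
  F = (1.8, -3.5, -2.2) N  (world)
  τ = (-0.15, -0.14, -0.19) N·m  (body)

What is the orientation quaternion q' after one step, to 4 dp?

q' = (-0.0283, -0.0141, 0.7263, 0.6867)

2q̇ = q⊗(0,ω) = (-1.4142140, -0.7071070, 0.9899498, -0.9899498)
updated quaternion q' = (-0.0283, -0.0141, 0.7263, 0.6867)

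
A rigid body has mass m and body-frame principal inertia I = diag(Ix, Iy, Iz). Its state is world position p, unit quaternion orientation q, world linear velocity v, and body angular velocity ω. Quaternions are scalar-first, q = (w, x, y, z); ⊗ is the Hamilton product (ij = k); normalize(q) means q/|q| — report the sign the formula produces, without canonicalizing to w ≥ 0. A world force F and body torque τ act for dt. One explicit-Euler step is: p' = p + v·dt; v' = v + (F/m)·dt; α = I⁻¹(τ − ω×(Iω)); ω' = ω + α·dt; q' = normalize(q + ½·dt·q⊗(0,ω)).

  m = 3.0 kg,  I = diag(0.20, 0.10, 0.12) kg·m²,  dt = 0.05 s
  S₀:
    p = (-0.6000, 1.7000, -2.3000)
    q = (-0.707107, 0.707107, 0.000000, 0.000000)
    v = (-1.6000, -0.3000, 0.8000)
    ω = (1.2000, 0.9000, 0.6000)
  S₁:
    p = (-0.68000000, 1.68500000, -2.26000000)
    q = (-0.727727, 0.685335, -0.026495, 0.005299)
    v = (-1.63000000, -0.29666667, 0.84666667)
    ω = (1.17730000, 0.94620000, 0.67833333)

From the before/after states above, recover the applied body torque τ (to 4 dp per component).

τ = (-0.0800, 0.1500, 0.0800)

rate change Δω = (-0.02270000, 0.04620000, 0.07833333)
τ = I·(Δω/dt) + ω₀×(Iω₀) = (-0.0800, 0.1500, 0.0800)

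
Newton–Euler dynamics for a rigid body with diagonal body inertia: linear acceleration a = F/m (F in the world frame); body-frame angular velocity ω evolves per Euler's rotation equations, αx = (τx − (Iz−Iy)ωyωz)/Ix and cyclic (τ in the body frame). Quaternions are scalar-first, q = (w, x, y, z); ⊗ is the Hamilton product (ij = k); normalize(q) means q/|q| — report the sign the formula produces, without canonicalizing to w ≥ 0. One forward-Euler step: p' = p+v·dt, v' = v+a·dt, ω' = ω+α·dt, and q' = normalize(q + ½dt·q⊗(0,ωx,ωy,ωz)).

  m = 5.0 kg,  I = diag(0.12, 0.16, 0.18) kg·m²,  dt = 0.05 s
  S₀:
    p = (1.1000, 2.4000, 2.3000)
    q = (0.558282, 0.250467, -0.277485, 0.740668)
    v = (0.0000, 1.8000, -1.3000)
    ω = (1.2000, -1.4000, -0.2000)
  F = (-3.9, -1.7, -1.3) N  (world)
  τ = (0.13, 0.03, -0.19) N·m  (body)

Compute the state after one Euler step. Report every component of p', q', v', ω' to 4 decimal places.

p' = (1.1000, 2.4900, 2.2350)
q' = (0.5442, 0.2942, -0.2733, 0.7366)
v' = (-0.0390, 1.7830, -1.3130)
ω' = (1.2518, -1.3951, -0.2341)

linear accel F/m = (-0.7800, -0.3400, -0.2600)
p' = p + v·dt = (1.1000, 2.4900, 2.2350)
v + (F/m)dt = (-0.0390, 1.7830, -1.3130)
gyro term ω×Iω = (0.0056, 0.0144, -0.0672)
(τ − ω×Iω)/I = (1.0367, 0.0975, -0.6822)
new body rate ω' = (1.2518, -1.3951, -0.2341)
q⊗(0,ω) = (-0.5409058, 1.7623706, 0.1573002, -0.1293282)
q + ½dt·q⊗(0,ω), renormalized = (0.5442, 0.2942, -0.2733, 0.7366)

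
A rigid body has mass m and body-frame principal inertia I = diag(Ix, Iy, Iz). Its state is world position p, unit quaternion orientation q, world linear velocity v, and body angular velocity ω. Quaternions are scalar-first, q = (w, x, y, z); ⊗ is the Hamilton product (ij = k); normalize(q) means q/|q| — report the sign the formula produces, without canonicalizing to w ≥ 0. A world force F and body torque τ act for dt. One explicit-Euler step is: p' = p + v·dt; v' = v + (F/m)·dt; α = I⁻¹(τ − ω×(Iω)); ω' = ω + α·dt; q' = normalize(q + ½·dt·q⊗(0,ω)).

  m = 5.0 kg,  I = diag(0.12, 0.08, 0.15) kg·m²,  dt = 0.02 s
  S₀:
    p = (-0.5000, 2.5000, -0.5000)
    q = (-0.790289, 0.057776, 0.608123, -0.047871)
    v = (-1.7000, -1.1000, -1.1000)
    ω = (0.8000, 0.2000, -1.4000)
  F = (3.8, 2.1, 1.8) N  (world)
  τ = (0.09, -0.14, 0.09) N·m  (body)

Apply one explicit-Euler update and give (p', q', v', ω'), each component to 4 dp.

p' = (-0.5340, 2.4780, -0.5220)
q' = (-0.7925, 0.0430, 0.6069, -0.0416)
v' = (-1.6848, -1.0916, -1.0928)
ω' = (0.8183, 0.1566, -1.3871)

a = (0.7600, 0.4200, 0.3600)
p' = p + v·dt = (-0.5340, 2.4780, -0.5220)
v + (F/m)dt = (-1.6848, -1.0916, -1.0928)
precession coupling ω×(Iω) = (-0.0196, 0.0336, -0.0064)
(τ − ω×Iω)/I = (0.9133, -2.1700, 0.6427)
ω' = ω + α·dt = (0.8183, 0.1566, -1.3871)
2q̇ = q⊗(0,ω) = (-0.2348648, -1.4740292, -0.1154682, 0.6314614)
q + ½dt·q⊗(0,ω), renormalized = (-0.7925, 0.0430, 0.6069, -0.0416)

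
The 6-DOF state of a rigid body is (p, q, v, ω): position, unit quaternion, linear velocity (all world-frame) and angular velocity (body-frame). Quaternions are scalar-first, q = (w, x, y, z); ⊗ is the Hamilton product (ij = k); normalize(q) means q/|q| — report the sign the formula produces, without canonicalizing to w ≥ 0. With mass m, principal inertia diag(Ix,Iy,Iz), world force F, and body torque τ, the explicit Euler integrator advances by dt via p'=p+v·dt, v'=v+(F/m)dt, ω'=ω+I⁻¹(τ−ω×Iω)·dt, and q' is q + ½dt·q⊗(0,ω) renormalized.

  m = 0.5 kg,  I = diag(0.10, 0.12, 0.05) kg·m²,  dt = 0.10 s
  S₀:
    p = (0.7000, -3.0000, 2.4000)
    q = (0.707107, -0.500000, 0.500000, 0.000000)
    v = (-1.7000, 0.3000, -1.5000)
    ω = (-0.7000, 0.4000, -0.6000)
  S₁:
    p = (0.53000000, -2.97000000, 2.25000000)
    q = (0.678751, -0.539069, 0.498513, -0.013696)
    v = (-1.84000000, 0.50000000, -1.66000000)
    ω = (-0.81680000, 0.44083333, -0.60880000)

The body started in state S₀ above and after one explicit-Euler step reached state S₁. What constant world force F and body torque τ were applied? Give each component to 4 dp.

v₁ − v₀ = (-0.14000000, 0.20000000, -0.16000000)
applied force F = (-0.7000, 1.0000, -0.8000)
Δω = ω₁−ω₀ = (-0.11680000, 0.04083333, -0.00880000)
precession coupling = (0.0168, 0.0210, -0.0056)
τ = I·(Δω/dt) + ω₀×(Iω₀) = (-0.1000, 0.0700, -0.0100)

F = (-0.7000, 1.0000, -0.8000)
τ = (-0.1000, 0.0700, -0.0100)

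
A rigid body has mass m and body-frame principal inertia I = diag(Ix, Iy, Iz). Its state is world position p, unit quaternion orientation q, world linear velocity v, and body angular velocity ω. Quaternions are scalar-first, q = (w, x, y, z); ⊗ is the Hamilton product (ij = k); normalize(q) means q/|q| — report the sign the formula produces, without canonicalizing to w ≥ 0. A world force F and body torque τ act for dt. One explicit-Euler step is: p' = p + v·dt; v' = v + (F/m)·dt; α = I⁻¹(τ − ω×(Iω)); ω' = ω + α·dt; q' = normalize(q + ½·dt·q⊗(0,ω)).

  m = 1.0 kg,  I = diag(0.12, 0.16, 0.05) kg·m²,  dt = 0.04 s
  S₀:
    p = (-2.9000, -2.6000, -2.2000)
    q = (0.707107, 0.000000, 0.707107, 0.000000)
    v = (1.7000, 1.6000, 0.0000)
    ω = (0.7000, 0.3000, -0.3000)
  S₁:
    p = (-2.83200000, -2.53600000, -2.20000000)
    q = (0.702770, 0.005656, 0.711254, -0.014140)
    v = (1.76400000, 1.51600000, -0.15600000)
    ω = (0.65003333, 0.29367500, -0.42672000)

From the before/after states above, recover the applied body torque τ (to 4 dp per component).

τ = (-0.1400, -0.0400, -0.1500)

rate change Δω = (-0.04996667, -0.00632500, -0.12672000)
gyro term ω₀×Iω₀ = (0.0099, -0.0147, 0.0084)
I·α + gyro = (-0.1400, -0.0400, -0.1500)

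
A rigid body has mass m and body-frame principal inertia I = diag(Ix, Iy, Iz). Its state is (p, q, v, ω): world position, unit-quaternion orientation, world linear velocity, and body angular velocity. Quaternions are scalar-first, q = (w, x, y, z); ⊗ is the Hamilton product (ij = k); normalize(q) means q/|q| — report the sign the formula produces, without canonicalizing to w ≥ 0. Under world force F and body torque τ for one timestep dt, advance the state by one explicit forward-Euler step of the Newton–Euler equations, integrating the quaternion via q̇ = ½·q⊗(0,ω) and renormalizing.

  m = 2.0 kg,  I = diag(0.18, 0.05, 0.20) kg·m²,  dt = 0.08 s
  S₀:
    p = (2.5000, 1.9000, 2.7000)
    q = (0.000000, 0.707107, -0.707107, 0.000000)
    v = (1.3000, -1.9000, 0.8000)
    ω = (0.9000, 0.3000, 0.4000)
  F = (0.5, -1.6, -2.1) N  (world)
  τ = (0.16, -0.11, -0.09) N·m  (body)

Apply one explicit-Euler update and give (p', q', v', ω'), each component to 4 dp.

p + v·dt = (2.6040, 1.7480, 2.7640)
v + (F/m)dt = (1.3200, -1.9640, 0.7160)
(τ − ω×Iω)/I = (0.7889, -2.0560, -0.2745)
ω' = ω + α·dt = (0.9631, 0.1355, 0.3780)
2q̇ = q⊗(0,ω) = (-0.4242642, -0.2828428, -0.2828428, 0.8485284)
q + ½dt·q⊗(0,ω), renormalized = (-0.0170, 0.6952, -0.7178, 0.0339)

p' = (2.6040, 1.7480, 2.7640)
q' = (-0.0170, 0.6952, -0.7178, 0.0339)
v' = (1.3200, -1.9640, 0.7160)
ω' = (0.9631, 0.1355, 0.3780)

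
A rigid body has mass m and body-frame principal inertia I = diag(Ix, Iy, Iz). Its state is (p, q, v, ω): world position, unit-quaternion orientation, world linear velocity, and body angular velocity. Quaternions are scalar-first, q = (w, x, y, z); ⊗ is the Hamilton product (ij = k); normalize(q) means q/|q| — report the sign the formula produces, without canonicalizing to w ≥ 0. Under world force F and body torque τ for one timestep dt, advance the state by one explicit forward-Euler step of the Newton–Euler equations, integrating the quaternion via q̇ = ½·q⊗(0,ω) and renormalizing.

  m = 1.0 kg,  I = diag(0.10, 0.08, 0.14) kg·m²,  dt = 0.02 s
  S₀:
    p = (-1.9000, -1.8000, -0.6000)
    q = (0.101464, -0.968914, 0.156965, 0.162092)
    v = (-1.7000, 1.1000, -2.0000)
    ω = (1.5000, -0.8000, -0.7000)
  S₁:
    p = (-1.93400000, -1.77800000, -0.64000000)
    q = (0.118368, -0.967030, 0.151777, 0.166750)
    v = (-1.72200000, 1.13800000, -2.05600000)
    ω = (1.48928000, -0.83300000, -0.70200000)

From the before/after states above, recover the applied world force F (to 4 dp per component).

Δv = v₁−v₀ = (-0.02200000, 0.03800000, -0.05600000)
applied force F = (-1.1000, 1.9000, -2.8000)

F = (-1.1000, 1.9000, -2.8000)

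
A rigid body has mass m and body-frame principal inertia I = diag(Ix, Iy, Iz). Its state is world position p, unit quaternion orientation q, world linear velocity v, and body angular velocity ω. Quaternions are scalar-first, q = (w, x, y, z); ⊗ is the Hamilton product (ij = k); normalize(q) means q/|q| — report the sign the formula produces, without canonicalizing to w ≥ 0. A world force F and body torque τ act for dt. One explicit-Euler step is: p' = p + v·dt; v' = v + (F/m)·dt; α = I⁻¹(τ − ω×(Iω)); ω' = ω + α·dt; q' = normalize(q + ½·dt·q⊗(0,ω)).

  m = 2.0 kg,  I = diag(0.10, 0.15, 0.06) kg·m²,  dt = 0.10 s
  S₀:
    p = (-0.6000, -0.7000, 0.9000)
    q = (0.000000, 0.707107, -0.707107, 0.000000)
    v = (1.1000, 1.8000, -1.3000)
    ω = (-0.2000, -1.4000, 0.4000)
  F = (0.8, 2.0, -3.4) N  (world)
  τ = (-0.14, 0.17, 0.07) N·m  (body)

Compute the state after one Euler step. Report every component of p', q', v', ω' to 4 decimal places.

p' = (-0.4900, -0.5200, 0.7700)
q' = (-0.0423, 0.6911, -0.7193, -0.0564)
v' = (1.1400, 1.9000, -1.4700)
ω' = (-0.3904, -1.2845, 0.4933)

p' = p + v·dt = (-0.4900, -0.5200, 0.7700)
v' = v + a·dt = (1.1400, 1.9000, -1.4700)
gyro term ω×Iω = (0.0504, -0.0032, 0.0140)
α = I⁻¹(τ − ω×Iω) = (-1.9040, 1.1547, 0.9333)
new body rate ω' = (-0.3904, -1.2845, 0.4933)
q⊗(0,ω) = (-0.8485284, -0.2828428, -0.2828428, -1.1313712)
updated quaternion q' = (-0.0423, 0.6911, -0.7193, -0.0564)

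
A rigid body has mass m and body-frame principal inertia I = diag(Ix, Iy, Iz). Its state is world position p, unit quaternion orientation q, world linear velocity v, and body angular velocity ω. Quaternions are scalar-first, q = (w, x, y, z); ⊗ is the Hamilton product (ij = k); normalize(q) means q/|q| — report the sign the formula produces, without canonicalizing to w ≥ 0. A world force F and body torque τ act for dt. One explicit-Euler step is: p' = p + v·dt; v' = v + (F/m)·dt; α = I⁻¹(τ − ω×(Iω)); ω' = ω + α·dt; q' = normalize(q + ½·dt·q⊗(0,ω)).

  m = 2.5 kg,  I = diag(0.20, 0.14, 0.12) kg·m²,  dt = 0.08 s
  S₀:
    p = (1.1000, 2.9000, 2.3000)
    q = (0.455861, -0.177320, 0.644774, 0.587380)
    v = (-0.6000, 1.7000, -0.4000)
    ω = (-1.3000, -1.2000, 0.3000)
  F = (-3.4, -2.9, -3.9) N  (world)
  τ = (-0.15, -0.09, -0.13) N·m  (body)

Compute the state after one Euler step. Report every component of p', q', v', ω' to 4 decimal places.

linear accel F/m = (-1.3600, -1.1600, -1.5600)
p + v·dt = (1.0520, 3.0360, 2.2680)
v + (F/m)dt = (-0.7088, 1.6072, -0.5248)
ω×(Iω) gyroscopic = (0.0072, -0.0312, -0.0936)
α = I⁻¹(τ − ω×Iω) = (-0.7860, -0.4200, -0.3033)
ω + α·dt = (-1.3629, -1.2336, 0.2757)
Hamilton product q⊗(0,ω) = (0.3669988, 0.3056689, -1.2574312, 1.1877485)
updated quaternion q' = (0.4693, -0.1647, 0.5930, 0.6333)

p' = (1.0520, 3.0360, 2.2680)
q' = (0.4693, -0.1647, 0.5930, 0.6333)
v' = (-0.7088, 1.6072, -0.5248)
ω' = (-1.3629, -1.2336, 0.2757)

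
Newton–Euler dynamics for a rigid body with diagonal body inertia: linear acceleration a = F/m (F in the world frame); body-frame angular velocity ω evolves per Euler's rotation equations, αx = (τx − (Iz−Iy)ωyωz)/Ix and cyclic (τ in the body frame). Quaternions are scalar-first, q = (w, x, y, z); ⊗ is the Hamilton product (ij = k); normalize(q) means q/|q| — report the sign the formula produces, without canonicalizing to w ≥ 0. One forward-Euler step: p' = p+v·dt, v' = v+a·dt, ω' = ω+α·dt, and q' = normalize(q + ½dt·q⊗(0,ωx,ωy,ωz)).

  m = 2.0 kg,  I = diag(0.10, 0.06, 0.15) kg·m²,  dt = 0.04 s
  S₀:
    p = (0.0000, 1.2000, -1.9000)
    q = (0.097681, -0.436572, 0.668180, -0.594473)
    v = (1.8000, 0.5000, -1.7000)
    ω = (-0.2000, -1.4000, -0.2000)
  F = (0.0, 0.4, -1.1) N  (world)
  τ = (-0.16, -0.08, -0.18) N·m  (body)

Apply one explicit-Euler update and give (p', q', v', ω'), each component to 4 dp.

p' = p + v·dt = (0.0720, 1.2200, -1.9680)
v + (F/m)dt = (1.8000, 0.5080, -1.7220)
ω×(Iω) gyroscopic = (0.0252, -0.0020, -0.0112)
(τ − ω×Iω)/I = (-1.8520, -1.3000, -1.1253)
ω' = ω + α·dt = (-0.2741, -1.4520, -0.2450)
q⊗(0,ω) = (0.7292430, -0.9854344, -0.1051732, 0.7253006)
q' = normalize(q + ½dt·q⊗(0,ω)) = (0.1122, -0.4561, 0.6658, -0.5797)

p' = (0.0720, 1.2200, -1.9680)
q' = (0.1122, -0.4561, 0.6658, -0.5797)
v' = (1.8000, 0.5080, -1.7220)
ω' = (-0.2741, -1.4520, -0.2450)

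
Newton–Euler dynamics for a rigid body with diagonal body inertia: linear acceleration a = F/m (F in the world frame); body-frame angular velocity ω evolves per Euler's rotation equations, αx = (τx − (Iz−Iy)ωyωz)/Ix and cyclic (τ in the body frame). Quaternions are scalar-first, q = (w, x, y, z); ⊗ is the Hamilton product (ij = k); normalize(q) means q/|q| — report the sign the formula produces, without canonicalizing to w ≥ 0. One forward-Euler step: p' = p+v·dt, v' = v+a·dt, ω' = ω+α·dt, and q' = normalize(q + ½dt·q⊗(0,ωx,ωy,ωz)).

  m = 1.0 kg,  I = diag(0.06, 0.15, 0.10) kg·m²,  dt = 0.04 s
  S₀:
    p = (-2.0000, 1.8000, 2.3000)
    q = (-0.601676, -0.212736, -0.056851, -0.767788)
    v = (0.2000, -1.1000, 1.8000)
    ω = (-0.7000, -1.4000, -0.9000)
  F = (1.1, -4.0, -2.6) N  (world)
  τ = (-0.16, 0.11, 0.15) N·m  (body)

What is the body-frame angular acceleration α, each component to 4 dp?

precession coupling ω×(Iω) = (-0.0630, -0.0252, 0.0882)
angular accel α = (-1.6167, 0.9013, 0.6180)

α = (-1.6167, 0.9013, 0.6180)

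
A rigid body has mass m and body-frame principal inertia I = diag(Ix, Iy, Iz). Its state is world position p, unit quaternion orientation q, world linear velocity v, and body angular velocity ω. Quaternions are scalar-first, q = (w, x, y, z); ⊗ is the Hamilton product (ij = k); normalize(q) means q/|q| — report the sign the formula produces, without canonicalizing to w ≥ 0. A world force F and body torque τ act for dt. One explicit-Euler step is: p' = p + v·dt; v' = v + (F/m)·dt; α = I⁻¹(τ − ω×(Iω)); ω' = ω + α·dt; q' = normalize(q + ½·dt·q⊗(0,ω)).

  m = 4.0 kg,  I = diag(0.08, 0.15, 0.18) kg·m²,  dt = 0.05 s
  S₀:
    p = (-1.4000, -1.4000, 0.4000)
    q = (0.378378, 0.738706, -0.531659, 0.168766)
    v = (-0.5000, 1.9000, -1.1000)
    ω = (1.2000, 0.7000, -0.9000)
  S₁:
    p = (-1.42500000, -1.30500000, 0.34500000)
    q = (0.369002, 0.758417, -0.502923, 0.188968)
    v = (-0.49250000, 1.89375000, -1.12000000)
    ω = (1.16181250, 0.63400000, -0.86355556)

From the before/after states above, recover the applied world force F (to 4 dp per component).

F = (0.6000, -0.5000, -1.6000)

v₁ − v₀ = (0.00750000, -0.00625000, -0.02000000)
F = m·Δv/dt = (0.6000, -0.5000, -1.6000)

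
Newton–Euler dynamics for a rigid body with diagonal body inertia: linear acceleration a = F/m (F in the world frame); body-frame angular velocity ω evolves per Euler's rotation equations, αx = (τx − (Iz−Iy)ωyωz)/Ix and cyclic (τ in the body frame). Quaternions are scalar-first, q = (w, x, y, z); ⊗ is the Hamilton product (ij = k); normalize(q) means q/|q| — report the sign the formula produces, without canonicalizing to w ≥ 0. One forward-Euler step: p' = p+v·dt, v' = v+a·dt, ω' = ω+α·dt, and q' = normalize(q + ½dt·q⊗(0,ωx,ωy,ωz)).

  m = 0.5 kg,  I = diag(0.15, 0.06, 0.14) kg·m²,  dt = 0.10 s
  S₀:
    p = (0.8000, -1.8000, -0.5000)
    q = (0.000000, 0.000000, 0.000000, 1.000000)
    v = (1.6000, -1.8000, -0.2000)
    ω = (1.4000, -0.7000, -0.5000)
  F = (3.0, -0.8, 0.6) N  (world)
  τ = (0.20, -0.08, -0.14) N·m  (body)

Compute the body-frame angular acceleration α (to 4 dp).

gyro term ω×Iω = (0.0280, -0.0070, 0.0882)
angular accel α = (1.1467, -1.2167, -1.6300)

α = (1.1467, -1.2167, -1.6300)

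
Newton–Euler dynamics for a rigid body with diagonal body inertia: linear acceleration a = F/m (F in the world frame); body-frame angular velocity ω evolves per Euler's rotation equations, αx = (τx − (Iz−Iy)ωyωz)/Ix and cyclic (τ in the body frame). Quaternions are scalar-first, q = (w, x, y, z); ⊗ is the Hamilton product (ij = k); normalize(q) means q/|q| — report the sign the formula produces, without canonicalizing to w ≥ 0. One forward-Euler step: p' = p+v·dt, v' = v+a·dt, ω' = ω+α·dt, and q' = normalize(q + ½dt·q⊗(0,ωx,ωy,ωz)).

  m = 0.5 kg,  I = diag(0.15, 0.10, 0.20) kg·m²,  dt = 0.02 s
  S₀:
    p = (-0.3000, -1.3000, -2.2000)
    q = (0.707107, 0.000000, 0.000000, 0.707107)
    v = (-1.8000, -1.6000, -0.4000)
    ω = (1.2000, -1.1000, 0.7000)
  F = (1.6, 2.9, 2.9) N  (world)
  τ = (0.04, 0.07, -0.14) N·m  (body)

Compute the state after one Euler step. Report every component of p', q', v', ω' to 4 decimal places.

p' = (-0.3360, -1.3320, -2.2080)
q' = (0.7020, 0.0163, 0.0007, 0.7119)
v' = (-1.7360, -1.4840, -0.2840)
ω' = (1.2156, -1.0776, 0.6794)

gyro term ω×Iω = (-0.0770, -0.0420, 0.0660)
angular accel α = (0.7800, 1.1200, -1.0300)
ω' = ω + α·dt = (1.2156, -1.0776, 0.6794)
Hamilton product q⊗(0,ω) = (-0.4949749, 1.6263461, 0.0707107, 0.4949749)
q' = normalize(q + ½dt·q⊗(0,ω)) = (0.7020, 0.0163, 0.0007, 0.7119)
linear accel F/m = (3.2000, 5.8000, 5.8000)
p' = p + v·dt = (-0.3360, -1.3320, -2.2080)
v + (F/m)dt = (-1.7360, -1.4840, -0.2840)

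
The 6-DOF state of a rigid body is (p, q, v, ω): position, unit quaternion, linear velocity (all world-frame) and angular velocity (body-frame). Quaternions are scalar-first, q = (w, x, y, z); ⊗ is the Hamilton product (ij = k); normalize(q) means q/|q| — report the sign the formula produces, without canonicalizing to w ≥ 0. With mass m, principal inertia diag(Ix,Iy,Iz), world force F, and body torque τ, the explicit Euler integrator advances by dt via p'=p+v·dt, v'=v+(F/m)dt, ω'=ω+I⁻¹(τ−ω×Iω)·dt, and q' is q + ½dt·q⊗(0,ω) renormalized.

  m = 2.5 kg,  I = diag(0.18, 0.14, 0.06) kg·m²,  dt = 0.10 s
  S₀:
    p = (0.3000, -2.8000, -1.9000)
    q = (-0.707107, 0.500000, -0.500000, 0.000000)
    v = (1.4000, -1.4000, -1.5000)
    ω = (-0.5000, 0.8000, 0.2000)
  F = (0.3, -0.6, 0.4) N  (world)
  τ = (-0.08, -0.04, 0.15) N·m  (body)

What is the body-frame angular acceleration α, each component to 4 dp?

α = (-0.3733, -0.2000, 2.2333)

ω×(Iω) gyroscopic = (-0.0128, -0.0120, 0.0160)
(τ − ω×Iω)/I = (-0.3733, -0.2000, 2.2333)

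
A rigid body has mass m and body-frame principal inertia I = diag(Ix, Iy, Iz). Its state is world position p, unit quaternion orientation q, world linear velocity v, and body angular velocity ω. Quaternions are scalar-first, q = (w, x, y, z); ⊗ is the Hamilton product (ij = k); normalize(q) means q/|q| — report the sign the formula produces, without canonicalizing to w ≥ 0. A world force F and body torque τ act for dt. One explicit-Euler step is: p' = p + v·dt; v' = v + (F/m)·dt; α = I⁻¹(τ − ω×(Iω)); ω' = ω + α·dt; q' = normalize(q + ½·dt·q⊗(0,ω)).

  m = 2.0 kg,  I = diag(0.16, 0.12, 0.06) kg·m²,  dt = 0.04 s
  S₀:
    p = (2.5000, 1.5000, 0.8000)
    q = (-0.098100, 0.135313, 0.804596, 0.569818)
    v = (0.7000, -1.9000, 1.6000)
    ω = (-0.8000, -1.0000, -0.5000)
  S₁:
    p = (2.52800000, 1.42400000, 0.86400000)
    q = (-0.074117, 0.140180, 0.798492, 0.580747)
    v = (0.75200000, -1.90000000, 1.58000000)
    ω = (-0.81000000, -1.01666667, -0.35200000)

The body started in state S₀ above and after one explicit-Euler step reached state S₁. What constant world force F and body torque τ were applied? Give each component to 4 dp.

F = (2.6000, 0.0000, -1.0000)
τ = (-0.0700, -0.0100, 0.1900)

Δω = ω₁−ω₀ = (-0.01000000, -0.01666667, 0.14800000)
ω₀×(Iω₀) = (-0.0300, 0.0400, -0.0320)
applied torque τ = (-0.0700, -0.0100, 0.1900)
Δv = v₁−v₀ = (0.05200000, 0.00000000, -0.02000000)
m·(v₁−v₀)/dt = (2.6000, 0.0000, -1.0000)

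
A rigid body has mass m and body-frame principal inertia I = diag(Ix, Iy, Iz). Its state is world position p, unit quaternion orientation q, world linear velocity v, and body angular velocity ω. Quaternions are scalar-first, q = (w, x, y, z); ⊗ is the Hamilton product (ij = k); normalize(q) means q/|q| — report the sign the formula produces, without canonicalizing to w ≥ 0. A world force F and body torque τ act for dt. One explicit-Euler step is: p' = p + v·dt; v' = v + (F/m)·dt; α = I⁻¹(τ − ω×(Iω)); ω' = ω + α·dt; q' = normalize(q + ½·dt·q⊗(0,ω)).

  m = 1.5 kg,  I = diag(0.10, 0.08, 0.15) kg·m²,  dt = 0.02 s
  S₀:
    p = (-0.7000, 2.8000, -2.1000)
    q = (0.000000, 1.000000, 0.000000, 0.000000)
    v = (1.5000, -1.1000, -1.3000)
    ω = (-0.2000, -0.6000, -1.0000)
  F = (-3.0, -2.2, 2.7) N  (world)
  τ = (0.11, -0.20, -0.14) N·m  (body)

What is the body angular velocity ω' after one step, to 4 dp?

ω' = (-0.1864, -0.6475, -1.0183)

gyro term ω×Iω = (0.0420, -0.0100, -0.0024)
(τ − ω×Iω)/I = (0.6800, -2.3750, -0.9173)
new body rate ω' = (-0.1864, -0.6475, -1.0183)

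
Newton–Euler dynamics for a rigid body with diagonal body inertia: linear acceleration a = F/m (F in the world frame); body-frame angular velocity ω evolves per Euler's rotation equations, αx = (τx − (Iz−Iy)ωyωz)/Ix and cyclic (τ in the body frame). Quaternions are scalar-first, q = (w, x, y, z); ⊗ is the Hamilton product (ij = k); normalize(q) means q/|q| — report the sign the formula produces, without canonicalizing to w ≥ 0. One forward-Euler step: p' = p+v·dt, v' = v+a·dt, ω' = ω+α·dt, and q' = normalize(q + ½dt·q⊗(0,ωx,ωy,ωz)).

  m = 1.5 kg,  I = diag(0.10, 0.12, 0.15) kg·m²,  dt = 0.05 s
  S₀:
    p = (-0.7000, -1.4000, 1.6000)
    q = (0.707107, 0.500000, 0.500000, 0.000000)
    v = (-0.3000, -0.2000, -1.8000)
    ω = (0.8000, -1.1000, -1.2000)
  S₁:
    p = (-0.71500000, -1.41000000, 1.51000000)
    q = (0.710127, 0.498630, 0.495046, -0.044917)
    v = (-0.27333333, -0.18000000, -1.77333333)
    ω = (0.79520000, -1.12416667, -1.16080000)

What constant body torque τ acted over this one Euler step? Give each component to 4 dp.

τ = (0.0300, -0.0100, 0.1000)

Δω = ω₁−ω₀ = (-0.00480000, -0.02416667, 0.03920000)
precession coupling = (0.0396, 0.0480, -0.0176)
applied torque τ = (0.0300, -0.0100, 0.1000)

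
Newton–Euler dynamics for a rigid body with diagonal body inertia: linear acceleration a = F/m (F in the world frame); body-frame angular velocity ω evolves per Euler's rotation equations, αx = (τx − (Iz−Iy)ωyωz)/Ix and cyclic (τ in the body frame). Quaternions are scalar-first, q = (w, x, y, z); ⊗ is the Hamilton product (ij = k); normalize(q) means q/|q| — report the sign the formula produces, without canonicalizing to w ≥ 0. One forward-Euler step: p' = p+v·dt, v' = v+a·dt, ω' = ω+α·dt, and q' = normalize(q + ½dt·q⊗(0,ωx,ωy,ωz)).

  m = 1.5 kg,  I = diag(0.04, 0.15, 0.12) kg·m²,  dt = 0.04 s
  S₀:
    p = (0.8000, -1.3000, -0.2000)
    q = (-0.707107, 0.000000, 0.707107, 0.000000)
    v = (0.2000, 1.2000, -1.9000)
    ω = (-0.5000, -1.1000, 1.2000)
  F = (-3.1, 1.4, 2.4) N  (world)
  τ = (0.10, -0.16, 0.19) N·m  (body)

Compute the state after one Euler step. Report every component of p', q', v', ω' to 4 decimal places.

linear accel F/m = (-2.0667, 0.9333, 1.6000)
p + v·dt = (0.8080, -1.2520, -0.2760)
new velocity v' = (0.1173, 1.2373, -1.8360)
gyro term ω×Iω = (0.0396, 0.0480, 0.0605)
(τ − ω×Iω)/I = (1.5100, -1.3867, 1.0792)
new body rate ω' = (-0.4396, -1.1555, 1.2432)
Hamilton product q⊗(0,ω) = (0.7778177, 1.2020819, 0.7778177, -0.4949749)
q' = normalize(q + ½dt·q⊗(0,ω)) = (-0.6911, 0.0240, 0.7222, -0.0099)

p' = (0.8080, -1.2520, -0.2760)
q' = (-0.6911, 0.0240, 0.7222, -0.0099)
v' = (0.1173, 1.2373, -1.8360)
ω' = (-0.4396, -1.1555, 1.2432)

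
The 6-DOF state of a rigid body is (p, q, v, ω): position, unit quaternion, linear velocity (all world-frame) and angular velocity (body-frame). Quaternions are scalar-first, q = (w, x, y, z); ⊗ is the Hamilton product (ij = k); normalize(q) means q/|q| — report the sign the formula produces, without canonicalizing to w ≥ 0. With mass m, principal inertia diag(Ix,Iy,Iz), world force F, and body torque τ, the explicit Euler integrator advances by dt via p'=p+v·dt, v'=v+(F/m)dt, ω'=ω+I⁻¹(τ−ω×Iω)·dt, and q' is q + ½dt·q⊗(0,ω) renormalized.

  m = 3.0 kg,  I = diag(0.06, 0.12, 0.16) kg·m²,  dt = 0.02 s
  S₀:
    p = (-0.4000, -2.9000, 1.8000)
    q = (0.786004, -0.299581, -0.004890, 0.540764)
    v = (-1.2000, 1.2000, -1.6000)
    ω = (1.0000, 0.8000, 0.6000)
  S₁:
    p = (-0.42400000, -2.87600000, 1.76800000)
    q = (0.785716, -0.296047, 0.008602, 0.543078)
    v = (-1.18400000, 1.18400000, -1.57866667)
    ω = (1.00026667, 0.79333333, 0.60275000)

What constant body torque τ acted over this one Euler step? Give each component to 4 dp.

ω₁ − ω₀ = (0.00026667, -0.00666667, 0.00275000)
ω₀×(Iω₀) = (0.0192, -0.0600, 0.0480)
τ = I·(Δω/dt) + ω₀×(Iω₀) = (0.0200, -0.1000, 0.0700)

τ = (0.0200, -0.1000, 0.0700)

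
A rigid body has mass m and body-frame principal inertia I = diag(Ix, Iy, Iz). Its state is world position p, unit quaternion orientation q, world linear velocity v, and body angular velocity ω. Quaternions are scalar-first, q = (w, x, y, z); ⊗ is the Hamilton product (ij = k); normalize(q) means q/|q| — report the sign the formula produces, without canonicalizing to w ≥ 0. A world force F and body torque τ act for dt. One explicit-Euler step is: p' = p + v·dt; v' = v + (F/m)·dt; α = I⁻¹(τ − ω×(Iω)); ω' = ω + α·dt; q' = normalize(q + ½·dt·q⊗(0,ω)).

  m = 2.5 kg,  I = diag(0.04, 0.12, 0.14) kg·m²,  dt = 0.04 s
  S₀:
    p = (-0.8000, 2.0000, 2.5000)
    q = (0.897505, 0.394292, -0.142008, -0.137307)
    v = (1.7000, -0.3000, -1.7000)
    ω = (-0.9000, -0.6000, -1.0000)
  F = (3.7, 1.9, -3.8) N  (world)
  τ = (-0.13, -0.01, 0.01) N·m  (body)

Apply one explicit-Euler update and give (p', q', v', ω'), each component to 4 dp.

a = (1.4800, 0.7600, -1.5200)
p' = p + v·dt = (-0.7320, 1.9880, 2.4320)
v + (F/m)dt = (1.7592, -0.2696, -1.7608)
ω×(Iω) gyroscopic = (0.0120, -0.0900, 0.0432)
angular accel α = (-3.5500, 0.6667, -0.2371)
new body rate ω' = (-1.0420, -0.5733, -1.0095)
2q̇ = q⊗(0,ω) = (0.1323510, -0.7481307, -0.0206347, -1.2618874)
q' = normalize(q + ½dt·q⊗(0,ω)) = (0.8998, 0.3792, -0.1424, -0.1625)

p' = (-0.7320, 1.9880, 2.4320)
q' = (0.8998, 0.3792, -0.1424, -0.1625)
v' = (1.7592, -0.2696, -1.7608)
ω' = (-1.0420, -0.5733, -1.0095)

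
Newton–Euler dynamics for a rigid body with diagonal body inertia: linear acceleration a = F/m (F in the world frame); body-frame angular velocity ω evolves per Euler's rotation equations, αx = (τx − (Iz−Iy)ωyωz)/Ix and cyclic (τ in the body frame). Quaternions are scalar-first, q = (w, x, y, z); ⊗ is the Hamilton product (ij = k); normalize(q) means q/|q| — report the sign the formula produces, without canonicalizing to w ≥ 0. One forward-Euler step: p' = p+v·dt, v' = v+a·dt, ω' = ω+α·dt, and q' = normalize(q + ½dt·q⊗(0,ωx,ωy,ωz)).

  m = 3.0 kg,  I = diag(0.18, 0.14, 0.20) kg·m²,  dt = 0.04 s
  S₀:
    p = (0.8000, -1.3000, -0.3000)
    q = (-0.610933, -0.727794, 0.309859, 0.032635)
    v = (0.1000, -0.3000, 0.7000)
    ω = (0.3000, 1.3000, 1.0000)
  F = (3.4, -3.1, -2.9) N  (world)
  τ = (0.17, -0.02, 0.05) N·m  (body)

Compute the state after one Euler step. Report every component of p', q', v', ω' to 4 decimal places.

ω×(Iω) gyroscopic = (0.0780, -0.0060, -0.0156)
α = I⁻¹(τ − ω×Iω) = (0.5111, -0.1000, 0.3280)
ω + α·dt = (0.3204, 1.2960, 1.0131)
q⊗(0,ω) = (-0.2171135, 0.0841536, -0.0566284, -1.6500229)
q' = normalize(q + ½dt·q⊗(0,ω)) = (-0.6149, -0.7257, 0.3086, -0.0004)
p + v·dt = (0.8040, -1.3120, -0.2720)
new velocity v' = (0.1453, -0.3413, 0.6613)

p' = (0.8040, -1.3120, -0.2720)
q' = (-0.6149, -0.7257, 0.3086, -0.0004)
v' = (0.1453, -0.3413, 0.6613)
ω' = (0.3204, 1.2960, 1.0131)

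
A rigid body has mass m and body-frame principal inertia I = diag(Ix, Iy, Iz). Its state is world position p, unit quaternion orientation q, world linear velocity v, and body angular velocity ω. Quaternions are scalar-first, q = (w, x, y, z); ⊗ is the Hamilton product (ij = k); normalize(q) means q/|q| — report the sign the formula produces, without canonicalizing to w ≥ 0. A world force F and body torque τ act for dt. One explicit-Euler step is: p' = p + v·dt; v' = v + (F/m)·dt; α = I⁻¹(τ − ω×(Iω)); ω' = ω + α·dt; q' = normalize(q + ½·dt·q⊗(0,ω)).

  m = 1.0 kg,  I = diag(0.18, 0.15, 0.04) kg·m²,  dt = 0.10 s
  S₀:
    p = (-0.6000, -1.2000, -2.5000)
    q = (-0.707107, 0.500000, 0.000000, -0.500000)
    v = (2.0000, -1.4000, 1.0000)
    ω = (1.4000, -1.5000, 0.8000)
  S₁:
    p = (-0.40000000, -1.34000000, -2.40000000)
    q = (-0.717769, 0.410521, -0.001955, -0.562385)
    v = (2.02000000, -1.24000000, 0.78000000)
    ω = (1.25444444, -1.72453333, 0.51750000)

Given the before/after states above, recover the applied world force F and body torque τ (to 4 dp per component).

F = (0.2000, 1.6000, -2.2000)
τ = (-0.1300, -0.1800, -0.0500)

Δv = v₁−v₀ = (0.02000000, 0.16000000, -0.22000000)
F = m·Δv/dt = (0.2000, 1.6000, -2.2000)
rate change Δω = (-0.14555556, -0.22453333, -0.28250000)
τ = I·(Δω/dt) + ω₀×(Iω₀) = (-0.1300, -0.1800, -0.0500)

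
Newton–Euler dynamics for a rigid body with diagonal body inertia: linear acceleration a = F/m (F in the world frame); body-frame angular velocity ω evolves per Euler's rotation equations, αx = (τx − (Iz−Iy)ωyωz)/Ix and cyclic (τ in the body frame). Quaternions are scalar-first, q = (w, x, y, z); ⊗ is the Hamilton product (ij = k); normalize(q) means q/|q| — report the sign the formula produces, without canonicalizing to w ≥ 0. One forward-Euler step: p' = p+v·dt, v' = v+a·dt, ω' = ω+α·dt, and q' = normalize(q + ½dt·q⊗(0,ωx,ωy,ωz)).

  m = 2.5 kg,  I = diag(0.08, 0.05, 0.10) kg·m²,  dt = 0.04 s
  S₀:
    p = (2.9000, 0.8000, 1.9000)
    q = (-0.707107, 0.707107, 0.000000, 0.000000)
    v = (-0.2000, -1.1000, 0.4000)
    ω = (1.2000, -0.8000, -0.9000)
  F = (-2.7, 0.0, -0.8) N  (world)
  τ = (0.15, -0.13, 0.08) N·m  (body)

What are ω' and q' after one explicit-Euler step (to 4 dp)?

ω' = (1.2570, -0.9213, -0.8795)
q' = (-0.7237, 0.6897, 0.0240, 0.0014)

precession coupling ω×(Iω) = (0.0360, 0.0216, 0.0288)
α = I⁻¹(τ − ω×Iω) = (1.4250, -3.0320, 0.5120)
ω + α·dt = (1.2570, -0.9213, -0.8795)
2q̇ = q⊗(0,ω) = (-0.8485284, -0.8485284, 1.2020819, 0.0707107)
q' = normalize(q + ½dt·q⊗(0,ω)) = (-0.7237, 0.6897, 0.0240, 0.0014)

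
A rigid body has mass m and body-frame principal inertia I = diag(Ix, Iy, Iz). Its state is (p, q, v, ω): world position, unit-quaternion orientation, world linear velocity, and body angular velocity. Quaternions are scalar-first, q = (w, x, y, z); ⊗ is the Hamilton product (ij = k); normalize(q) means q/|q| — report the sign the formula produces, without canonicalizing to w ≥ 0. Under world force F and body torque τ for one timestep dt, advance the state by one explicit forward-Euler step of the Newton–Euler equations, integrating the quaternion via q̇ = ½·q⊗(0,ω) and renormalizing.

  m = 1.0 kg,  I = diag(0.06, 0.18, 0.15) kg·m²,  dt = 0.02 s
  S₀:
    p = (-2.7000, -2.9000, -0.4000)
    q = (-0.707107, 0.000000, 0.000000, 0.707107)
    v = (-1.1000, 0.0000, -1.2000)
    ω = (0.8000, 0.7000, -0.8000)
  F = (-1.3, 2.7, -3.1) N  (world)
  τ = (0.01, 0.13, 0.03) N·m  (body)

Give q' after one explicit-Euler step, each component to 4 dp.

Hamilton product q⊗(0,ω) = (0.5656856, -1.0606605, 0.0707107, 0.5656856)
q' = normalize(q + ½dt·q⊗(0,ω)) = (-0.7014, -0.0106, 0.0007, 0.7127)

q' = (-0.7014, -0.0106, 0.0007, 0.7127)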